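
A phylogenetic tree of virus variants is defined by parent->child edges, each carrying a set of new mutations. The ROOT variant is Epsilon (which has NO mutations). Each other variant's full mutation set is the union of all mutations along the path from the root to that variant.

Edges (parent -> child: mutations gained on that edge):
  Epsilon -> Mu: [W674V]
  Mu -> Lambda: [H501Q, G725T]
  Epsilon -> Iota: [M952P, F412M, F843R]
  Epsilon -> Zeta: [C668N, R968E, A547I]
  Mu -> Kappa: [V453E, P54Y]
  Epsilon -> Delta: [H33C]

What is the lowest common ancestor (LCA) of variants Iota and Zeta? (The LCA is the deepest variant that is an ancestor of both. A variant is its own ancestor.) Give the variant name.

Answer: Epsilon

Derivation:
Path from root to Iota: Epsilon -> Iota
  ancestors of Iota: {Epsilon, Iota}
Path from root to Zeta: Epsilon -> Zeta
  ancestors of Zeta: {Epsilon, Zeta}
Common ancestors: {Epsilon}
Walk up from Zeta: Zeta (not in ancestors of Iota), Epsilon (in ancestors of Iota)
Deepest common ancestor (LCA) = Epsilon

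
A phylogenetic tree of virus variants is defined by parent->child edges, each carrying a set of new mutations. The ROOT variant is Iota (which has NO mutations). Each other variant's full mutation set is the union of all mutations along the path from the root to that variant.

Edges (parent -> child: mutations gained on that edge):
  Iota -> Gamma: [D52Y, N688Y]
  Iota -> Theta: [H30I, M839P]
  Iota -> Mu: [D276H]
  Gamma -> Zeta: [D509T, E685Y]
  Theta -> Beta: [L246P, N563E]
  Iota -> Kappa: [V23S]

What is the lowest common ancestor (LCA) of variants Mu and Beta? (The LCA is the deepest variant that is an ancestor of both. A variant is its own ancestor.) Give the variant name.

Path from root to Mu: Iota -> Mu
  ancestors of Mu: {Iota, Mu}
Path from root to Beta: Iota -> Theta -> Beta
  ancestors of Beta: {Iota, Theta, Beta}
Common ancestors: {Iota}
Walk up from Beta: Beta (not in ancestors of Mu), Theta (not in ancestors of Mu), Iota (in ancestors of Mu)
Deepest common ancestor (LCA) = Iota

Answer: Iota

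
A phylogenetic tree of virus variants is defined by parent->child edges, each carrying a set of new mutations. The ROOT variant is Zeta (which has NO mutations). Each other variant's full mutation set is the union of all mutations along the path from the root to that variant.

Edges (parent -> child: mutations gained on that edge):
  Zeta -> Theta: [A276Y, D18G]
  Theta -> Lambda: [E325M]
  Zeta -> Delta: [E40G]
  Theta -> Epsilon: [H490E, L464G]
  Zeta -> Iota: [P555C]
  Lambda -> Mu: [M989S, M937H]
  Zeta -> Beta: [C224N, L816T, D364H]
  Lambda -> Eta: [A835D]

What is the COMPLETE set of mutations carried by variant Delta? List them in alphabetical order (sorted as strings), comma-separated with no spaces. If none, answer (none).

Answer: E40G

Derivation:
At Zeta: gained [] -> total []
At Delta: gained ['E40G'] -> total ['E40G']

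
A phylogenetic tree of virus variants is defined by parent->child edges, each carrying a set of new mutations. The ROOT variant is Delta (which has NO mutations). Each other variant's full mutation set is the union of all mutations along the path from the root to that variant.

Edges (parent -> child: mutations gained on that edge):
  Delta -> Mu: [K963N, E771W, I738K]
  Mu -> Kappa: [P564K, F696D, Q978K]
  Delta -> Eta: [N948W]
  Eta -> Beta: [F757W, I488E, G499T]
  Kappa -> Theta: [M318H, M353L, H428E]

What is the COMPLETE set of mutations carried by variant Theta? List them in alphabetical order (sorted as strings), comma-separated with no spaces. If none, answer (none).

Answer: E771W,F696D,H428E,I738K,K963N,M318H,M353L,P564K,Q978K

Derivation:
At Delta: gained [] -> total []
At Mu: gained ['K963N', 'E771W', 'I738K'] -> total ['E771W', 'I738K', 'K963N']
At Kappa: gained ['P564K', 'F696D', 'Q978K'] -> total ['E771W', 'F696D', 'I738K', 'K963N', 'P564K', 'Q978K']
At Theta: gained ['M318H', 'M353L', 'H428E'] -> total ['E771W', 'F696D', 'H428E', 'I738K', 'K963N', 'M318H', 'M353L', 'P564K', 'Q978K']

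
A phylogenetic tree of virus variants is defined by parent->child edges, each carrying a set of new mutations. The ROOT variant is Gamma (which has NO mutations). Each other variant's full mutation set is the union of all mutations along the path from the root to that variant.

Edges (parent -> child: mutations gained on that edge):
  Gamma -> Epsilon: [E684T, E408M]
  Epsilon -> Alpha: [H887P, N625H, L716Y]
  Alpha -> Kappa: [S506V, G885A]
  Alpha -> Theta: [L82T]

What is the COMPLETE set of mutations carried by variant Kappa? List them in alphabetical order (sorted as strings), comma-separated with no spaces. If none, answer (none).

At Gamma: gained [] -> total []
At Epsilon: gained ['E684T', 'E408M'] -> total ['E408M', 'E684T']
At Alpha: gained ['H887P', 'N625H', 'L716Y'] -> total ['E408M', 'E684T', 'H887P', 'L716Y', 'N625H']
At Kappa: gained ['S506V', 'G885A'] -> total ['E408M', 'E684T', 'G885A', 'H887P', 'L716Y', 'N625H', 'S506V']

Answer: E408M,E684T,G885A,H887P,L716Y,N625H,S506V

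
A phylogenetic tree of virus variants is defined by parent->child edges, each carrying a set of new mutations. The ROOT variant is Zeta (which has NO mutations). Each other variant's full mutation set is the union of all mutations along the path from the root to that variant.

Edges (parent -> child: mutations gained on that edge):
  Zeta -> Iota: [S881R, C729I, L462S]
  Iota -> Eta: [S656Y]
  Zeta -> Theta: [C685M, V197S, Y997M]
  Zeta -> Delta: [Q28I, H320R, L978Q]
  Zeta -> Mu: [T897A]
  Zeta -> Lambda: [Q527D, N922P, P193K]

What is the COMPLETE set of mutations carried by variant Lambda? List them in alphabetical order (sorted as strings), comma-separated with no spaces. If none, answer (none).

At Zeta: gained [] -> total []
At Lambda: gained ['Q527D', 'N922P', 'P193K'] -> total ['N922P', 'P193K', 'Q527D']

Answer: N922P,P193K,Q527D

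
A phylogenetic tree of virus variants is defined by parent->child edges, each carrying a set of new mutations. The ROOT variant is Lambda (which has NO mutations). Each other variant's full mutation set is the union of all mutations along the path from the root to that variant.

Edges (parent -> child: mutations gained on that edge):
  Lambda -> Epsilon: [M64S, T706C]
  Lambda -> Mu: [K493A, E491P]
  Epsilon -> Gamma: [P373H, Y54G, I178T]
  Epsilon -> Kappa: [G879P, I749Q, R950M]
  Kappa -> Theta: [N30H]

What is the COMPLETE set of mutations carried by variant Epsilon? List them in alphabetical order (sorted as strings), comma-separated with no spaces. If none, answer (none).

At Lambda: gained [] -> total []
At Epsilon: gained ['M64S', 'T706C'] -> total ['M64S', 'T706C']

Answer: M64S,T706C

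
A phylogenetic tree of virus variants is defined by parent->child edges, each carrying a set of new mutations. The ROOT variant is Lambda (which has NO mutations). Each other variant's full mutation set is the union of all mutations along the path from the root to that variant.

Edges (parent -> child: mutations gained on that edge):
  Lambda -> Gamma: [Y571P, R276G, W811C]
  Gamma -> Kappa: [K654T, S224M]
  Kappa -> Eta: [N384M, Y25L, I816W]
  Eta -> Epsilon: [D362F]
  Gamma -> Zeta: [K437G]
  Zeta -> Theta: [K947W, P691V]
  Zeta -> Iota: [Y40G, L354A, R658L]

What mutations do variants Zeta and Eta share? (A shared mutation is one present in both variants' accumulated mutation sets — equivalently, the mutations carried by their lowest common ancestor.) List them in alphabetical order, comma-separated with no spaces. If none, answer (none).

Accumulating mutations along path to Zeta:
  At Lambda: gained [] -> total []
  At Gamma: gained ['Y571P', 'R276G', 'W811C'] -> total ['R276G', 'W811C', 'Y571P']
  At Zeta: gained ['K437G'] -> total ['K437G', 'R276G', 'W811C', 'Y571P']
Mutations(Zeta) = ['K437G', 'R276G', 'W811C', 'Y571P']
Accumulating mutations along path to Eta:
  At Lambda: gained [] -> total []
  At Gamma: gained ['Y571P', 'R276G', 'W811C'] -> total ['R276G', 'W811C', 'Y571P']
  At Kappa: gained ['K654T', 'S224M'] -> total ['K654T', 'R276G', 'S224M', 'W811C', 'Y571P']
  At Eta: gained ['N384M', 'Y25L', 'I816W'] -> total ['I816W', 'K654T', 'N384M', 'R276G', 'S224M', 'W811C', 'Y25L', 'Y571P']
Mutations(Eta) = ['I816W', 'K654T', 'N384M', 'R276G', 'S224M', 'W811C', 'Y25L', 'Y571P']
Intersection: ['K437G', 'R276G', 'W811C', 'Y571P'] ∩ ['I816W', 'K654T', 'N384M', 'R276G', 'S224M', 'W811C', 'Y25L', 'Y571P'] = ['R276G', 'W811C', 'Y571P']

Answer: R276G,W811C,Y571P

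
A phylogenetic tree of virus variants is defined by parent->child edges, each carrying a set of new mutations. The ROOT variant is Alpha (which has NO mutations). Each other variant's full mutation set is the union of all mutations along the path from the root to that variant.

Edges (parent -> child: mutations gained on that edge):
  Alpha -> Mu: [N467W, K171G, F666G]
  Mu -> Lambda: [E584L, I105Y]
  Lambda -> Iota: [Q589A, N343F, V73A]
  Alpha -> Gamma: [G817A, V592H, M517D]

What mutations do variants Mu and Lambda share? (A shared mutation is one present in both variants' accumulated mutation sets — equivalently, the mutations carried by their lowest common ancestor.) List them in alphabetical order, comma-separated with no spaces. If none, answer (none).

Answer: F666G,K171G,N467W

Derivation:
Accumulating mutations along path to Mu:
  At Alpha: gained [] -> total []
  At Mu: gained ['N467W', 'K171G', 'F666G'] -> total ['F666G', 'K171G', 'N467W']
Mutations(Mu) = ['F666G', 'K171G', 'N467W']
Accumulating mutations along path to Lambda:
  At Alpha: gained [] -> total []
  At Mu: gained ['N467W', 'K171G', 'F666G'] -> total ['F666G', 'K171G', 'N467W']
  At Lambda: gained ['E584L', 'I105Y'] -> total ['E584L', 'F666G', 'I105Y', 'K171G', 'N467W']
Mutations(Lambda) = ['E584L', 'F666G', 'I105Y', 'K171G', 'N467W']
Intersection: ['F666G', 'K171G', 'N467W'] ∩ ['E584L', 'F666G', 'I105Y', 'K171G', 'N467W'] = ['F666G', 'K171G', 'N467W']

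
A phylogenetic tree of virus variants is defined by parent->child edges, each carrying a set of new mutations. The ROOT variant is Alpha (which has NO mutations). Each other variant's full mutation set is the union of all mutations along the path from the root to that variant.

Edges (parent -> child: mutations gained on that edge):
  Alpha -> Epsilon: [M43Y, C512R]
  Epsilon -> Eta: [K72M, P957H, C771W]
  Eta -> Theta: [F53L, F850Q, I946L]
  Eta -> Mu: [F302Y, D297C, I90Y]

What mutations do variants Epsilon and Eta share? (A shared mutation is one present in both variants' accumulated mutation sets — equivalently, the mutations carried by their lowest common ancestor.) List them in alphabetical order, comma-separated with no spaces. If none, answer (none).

Accumulating mutations along path to Epsilon:
  At Alpha: gained [] -> total []
  At Epsilon: gained ['M43Y', 'C512R'] -> total ['C512R', 'M43Y']
Mutations(Epsilon) = ['C512R', 'M43Y']
Accumulating mutations along path to Eta:
  At Alpha: gained [] -> total []
  At Epsilon: gained ['M43Y', 'C512R'] -> total ['C512R', 'M43Y']
  At Eta: gained ['K72M', 'P957H', 'C771W'] -> total ['C512R', 'C771W', 'K72M', 'M43Y', 'P957H']
Mutations(Eta) = ['C512R', 'C771W', 'K72M', 'M43Y', 'P957H']
Intersection: ['C512R', 'M43Y'] ∩ ['C512R', 'C771W', 'K72M', 'M43Y', 'P957H'] = ['C512R', 'M43Y']

Answer: C512R,M43Y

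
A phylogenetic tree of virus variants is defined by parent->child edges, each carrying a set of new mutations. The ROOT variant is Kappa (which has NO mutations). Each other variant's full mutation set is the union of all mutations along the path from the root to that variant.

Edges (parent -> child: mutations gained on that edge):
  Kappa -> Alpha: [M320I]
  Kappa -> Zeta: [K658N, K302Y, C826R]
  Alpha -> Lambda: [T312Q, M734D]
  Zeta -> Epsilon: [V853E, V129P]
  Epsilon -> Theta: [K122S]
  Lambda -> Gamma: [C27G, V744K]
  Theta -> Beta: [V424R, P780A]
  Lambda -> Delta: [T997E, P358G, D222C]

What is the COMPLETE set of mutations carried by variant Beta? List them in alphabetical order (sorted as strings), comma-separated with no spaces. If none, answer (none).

At Kappa: gained [] -> total []
At Zeta: gained ['K658N', 'K302Y', 'C826R'] -> total ['C826R', 'K302Y', 'K658N']
At Epsilon: gained ['V853E', 'V129P'] -> total ['C826R', 'K302Y', 'K658N', 'V129P', 'V853E']
At Theta: gained ['K122S'] -> total ['C826R', 'K122S', 'K302Y', 'K658N', 'V129P', 'V853E']
At Beta: gained ['V424R', 'P780A'] -> total ['C826R', 'K122S', 'K302Y', 'K658N', 'P780A', 'V129P', 'V424R', 'V853E']

Answer: C826R,K122S,K302Y,K658N,P780A,V129P,V424R,V853E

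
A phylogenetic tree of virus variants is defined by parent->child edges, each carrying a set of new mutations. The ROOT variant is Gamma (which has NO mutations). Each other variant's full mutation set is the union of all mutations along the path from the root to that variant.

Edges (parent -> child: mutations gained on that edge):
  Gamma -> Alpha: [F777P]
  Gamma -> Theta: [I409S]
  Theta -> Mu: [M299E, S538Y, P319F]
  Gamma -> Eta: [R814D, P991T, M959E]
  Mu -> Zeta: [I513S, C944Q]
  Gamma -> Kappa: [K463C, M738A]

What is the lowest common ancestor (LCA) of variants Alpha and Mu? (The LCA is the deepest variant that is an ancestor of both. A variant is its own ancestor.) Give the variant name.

Path from root to Alpha: Gamma -> Alpha
  ancestors of Alpha: {Gamma, Alpha}
Path from root to Mu: Gamma -> Theta -> Mu
  ancestors of Mu: {Gamma, Theta, Mu}
Common ancestors: {Gamma}
Walk up from Mu: Mu (not in ancestors of Alpha), Theta (not in ancestors of Alpha), Gamma (in ancestors of Alpha)
Deepest common ancestor (LCA) = Gamma

Answer: Gamma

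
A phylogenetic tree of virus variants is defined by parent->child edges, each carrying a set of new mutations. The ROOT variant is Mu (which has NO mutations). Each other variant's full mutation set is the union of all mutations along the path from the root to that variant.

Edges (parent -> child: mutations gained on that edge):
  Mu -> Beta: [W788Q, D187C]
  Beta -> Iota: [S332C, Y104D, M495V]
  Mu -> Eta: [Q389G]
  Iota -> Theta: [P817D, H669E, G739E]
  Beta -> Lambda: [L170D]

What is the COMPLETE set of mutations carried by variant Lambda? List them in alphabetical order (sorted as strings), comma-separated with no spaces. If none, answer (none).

Answer: D187C,L170D,W788Q

Derivation:
At Mu: gained [] -> total []
At Beta: gained ['W788Q', 'D187C'] -> total ['D187C', 'W788Q']
At Lambda: gained ['L170D'] -> total ['D187C', 'L170D', 'W788Q']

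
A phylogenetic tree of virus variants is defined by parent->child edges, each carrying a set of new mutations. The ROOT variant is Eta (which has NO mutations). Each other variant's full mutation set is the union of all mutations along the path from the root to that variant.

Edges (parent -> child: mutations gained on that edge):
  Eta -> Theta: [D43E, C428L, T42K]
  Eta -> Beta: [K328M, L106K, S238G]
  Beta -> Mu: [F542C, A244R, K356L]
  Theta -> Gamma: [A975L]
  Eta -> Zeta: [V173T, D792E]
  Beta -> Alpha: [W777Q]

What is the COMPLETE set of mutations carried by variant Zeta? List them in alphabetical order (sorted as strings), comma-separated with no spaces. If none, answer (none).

At Eta: gained [] -> total []
At Zeta: gained ['V173T', 'D792E'] -> total ['D792E', 'V173T']

Answer: D792E,V173T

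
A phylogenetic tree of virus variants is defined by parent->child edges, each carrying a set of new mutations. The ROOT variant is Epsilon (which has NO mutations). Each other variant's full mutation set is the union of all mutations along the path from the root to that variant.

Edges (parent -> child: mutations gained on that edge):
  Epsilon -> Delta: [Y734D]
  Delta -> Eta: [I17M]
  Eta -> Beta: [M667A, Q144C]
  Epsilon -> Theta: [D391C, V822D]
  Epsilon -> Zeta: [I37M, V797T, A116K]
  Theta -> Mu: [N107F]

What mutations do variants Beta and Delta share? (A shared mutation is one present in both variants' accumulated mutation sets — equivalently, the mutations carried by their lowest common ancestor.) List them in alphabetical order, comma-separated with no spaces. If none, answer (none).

Answer: Y734D

Derivation:
Accumulating mutations along path to Beta:
  At Epsilon: gained [] -> total []
  At Delta: gained ['Y734D'] -> total ['Y734D']
  At Eta: gained ['I17M'] -> total ['I17M', 'Y734D']
  At Beta: gained ['M667A', 'Q144C'] -> total ['I17M', 'M667A', 'Q144C', 'Y734D']
Mutations(Beta) = ['I17M', 'M667A', 'Q144C', 'Y734D']
Accumulating mutations along path to Delta:
  At Epsilon: gained [] -> total []
  At Delta: gained ['Y734D'] -> total ['Y734D']
Mutations(Delta) = ['Y734D']
Intersection: ['I17M', 'M667A', 'Q144C', 'Y734D'] ∩ ['Y734D'] = ['Y734D']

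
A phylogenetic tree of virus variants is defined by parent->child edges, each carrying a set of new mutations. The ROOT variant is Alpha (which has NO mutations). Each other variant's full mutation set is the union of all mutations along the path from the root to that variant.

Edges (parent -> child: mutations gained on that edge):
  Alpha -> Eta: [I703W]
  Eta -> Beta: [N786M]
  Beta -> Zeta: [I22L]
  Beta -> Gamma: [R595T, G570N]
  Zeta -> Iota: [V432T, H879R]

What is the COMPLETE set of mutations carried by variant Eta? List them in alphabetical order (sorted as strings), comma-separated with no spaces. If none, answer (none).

At Alpha: gained [] -> total []
At Eta: gained ['I703W'] -> total ['I703W']

Answer: I703W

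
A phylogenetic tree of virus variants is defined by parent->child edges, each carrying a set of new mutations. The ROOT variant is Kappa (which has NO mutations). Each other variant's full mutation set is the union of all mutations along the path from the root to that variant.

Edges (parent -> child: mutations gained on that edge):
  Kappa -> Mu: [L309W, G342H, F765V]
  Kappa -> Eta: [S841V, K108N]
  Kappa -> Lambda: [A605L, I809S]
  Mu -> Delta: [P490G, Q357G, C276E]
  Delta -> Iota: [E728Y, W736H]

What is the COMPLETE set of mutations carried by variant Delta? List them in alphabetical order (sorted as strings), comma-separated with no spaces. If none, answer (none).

Answer: C276E,F765V,G342H,L309W,P490G,Q357G

Derivation:
At Kappa: gained [] -> total []
At Mu: gained ['L309W', 'G342H', 'F765V'] -> total ['F765V', 'G342H', 'L309W']
At Delta: gained ['P490G', 'Q357G', 'C276E'] -> total ['C276E', 'F765V', 'G342H', 'L309W', 'P490G', 'Q357G']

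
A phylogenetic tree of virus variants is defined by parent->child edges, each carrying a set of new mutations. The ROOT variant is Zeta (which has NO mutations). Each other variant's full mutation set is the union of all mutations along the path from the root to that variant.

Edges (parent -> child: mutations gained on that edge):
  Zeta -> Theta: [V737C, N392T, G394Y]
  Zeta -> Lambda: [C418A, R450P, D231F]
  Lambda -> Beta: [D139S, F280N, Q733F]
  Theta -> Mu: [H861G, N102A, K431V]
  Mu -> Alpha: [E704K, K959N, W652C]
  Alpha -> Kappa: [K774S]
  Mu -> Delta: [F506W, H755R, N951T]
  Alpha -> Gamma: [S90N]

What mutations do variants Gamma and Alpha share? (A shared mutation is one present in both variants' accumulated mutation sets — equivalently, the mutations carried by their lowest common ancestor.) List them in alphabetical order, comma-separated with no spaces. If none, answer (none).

Accumulating mutations along path to Gamma:
  At Zeta: gained [] -> total []
  At Theta: gained ['V737C', 'N392T', 'G394Y'] -> total ['G394Y', 'N392T', 'V737C']
  At Mu: gained ['H861G', 'N102A', 'K431V'] -> total ['G394Y', 'H861G', 'K431V', 'N102A', 'N392T', 'V737C']
  At Alpha: gained ['E704K', 'K959N', 'W652C'] -> total ['E704K', 'G394Y', 'H861G', 'K431V', 'K959N', 'N102A', 'N392T', 'V737C', 'W652C']
  At Gamma: gained ['S90N'] -> total ['E704K', 'G394Y', 'H861G', 'K431V', 'K959N', 'N102A', 'N392T', 'S90N', 'V737C', 'W652C']
Mutations(Gamma) = ['E704K', 'G394Y', 'H861G', 'K431V', 'K959N', 'N102A', 'N392T', 'S90N', 'V737C', 'W652C']
Accumulating mutations along path to Alpha:
  At Zeta: gained [] -> total []
  At Theta: gained ['V737C', 'N392T', 'G394Y'] -> total ['G394Y', 'N392T', 'V737C']
  At Mu: gained ['H861G', 'N102A', 'K431V'] -> total ['G394Y', 'H861G', 'K431V', 'N102A', 'N392T', 'V737C']
  At Alpha: gained ['E704K', 'K959N', 'W652C'] -> total ['E704K', 'G394Y', 'H861G', 'K431V', 'K959N', 'N102A', 'N392T', 'V737C', 'W652C']
Mutations(Alpha) = ['E704K', 'G394Y', 'H861G', 'K431V', 'K959N', 'N102A', 'N392T', 'V737C', 'W652C']
Intersection: ['E704K', 'G394Y', 'H861G', 'K431V', 'K959N', 'N102A', 'N392T', 'S90N', 'V737C', 'W652C'] ∩ ['E704K', 'G394Y', 'H861G', 'K431V', 'K959N', 'N102A', 'N392T', 'V737C', 'W652C'] = ['E704K', 'G394Y', 'H861G', 'K431V', 'K959N', 'N102A', 'N392T', 'V737C', 'W652C']

Answer: E704K,G394Y,H861G,K431V,K959N,N102A,N392T,V737C,W652C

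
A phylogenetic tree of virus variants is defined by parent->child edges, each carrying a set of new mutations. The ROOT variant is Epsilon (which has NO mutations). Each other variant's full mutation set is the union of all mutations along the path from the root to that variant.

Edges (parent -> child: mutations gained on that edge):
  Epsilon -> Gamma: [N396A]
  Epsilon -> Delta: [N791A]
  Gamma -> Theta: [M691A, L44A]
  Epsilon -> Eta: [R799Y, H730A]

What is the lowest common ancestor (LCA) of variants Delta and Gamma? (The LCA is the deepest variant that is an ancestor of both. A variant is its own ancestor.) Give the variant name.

Path from root to Delta: Epsilon -> Delta
  ancestors of Delta: {Epsilon, Delta}
Path from root to Gamma: Epsilon -> Gamma
  ancestors of Gamma: {Epsilon, Gamma}
Common ancestors: {Epsilon}
Walk up from Gamma: Gamma (not in ancestors of Delta), Epsilon (in ancestors of Delta)
Deepest common ancestor (LCA) = Epsilon

Answer: Epsilon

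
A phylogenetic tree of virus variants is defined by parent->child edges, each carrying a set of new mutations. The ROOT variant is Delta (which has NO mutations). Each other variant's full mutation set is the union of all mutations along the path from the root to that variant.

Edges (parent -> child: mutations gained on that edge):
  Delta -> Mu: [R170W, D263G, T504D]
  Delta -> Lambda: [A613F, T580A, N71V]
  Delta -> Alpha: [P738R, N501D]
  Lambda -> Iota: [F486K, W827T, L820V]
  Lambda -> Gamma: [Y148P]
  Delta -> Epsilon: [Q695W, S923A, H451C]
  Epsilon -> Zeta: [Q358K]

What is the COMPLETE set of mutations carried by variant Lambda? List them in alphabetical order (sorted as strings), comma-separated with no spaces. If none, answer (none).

Answer: A613F,N71V,T580A

Derivation:
At Delta: gained [] -> total []
At Lambda: gained ['A613F', 'T580A', 'N71V'] -> total ['A613F', 'N71V', 'T580A']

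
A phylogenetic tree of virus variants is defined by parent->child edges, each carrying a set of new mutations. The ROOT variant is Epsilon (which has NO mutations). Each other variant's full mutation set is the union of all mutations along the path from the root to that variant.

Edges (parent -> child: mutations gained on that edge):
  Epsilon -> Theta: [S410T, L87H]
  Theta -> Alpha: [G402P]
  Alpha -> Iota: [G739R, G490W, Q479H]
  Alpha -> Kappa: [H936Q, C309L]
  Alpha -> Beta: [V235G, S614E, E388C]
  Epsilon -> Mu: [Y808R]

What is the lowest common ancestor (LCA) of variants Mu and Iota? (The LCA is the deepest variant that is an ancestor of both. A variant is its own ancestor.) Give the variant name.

Answer: Epsilon

Derivation:
Path from root to Mu: Epsilon -> Mu
  ancestors of Mu: {Epsilon, Mu}
Path from root to Iota: Epsilon -> Theta -> Alpha -> Iota
  ancestors of Iota: {Epsilon, Theta, Alpha, Iota}
Common ancestors: {Epsilon}
Walk up from Iota: Iota (not in ancestors of Mu), Alpha (not in ancestors of Mu), Theta (not in ancestors of Mu), Epsilon (in ancestors of Mu)
Deepest common ancestor (LCA) = Epsilon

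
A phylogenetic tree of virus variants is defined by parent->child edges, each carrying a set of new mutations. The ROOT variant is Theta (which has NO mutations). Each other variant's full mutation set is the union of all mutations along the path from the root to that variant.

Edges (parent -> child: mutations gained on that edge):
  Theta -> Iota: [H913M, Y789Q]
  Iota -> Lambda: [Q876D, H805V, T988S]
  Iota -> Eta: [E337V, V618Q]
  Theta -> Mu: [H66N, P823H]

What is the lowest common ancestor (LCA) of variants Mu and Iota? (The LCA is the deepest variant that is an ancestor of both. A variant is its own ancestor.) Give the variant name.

Answer: Theta

Derivation:
Path from root to Mu: Theta -> Mu
  ancestors of Mu: {Theta, Mu}
Path from root to Iota: Theta -> Iota
  ancestors of Iota: {Theta, Iota}
Common ancestors: {Theta}
Walk up from Iota: Iota (not in ancestors of Mu), Theta (in ancestors of Mu)
Deepest common ancestor (LCA) = Theta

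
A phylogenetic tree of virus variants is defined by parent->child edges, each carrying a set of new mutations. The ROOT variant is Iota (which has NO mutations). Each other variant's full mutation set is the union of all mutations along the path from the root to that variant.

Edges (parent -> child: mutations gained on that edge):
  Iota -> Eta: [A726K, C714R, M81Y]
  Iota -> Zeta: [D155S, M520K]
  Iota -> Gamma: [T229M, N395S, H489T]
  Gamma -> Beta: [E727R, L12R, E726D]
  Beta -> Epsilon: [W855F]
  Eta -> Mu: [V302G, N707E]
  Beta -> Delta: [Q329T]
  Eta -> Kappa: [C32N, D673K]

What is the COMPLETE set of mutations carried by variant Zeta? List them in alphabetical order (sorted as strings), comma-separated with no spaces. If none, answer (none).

At Iota: gained [] -> total []
At Zeta: gained ['D155S', 'M520K'] -> total ['D155S', 'M520K']

Answer: D155S,M520K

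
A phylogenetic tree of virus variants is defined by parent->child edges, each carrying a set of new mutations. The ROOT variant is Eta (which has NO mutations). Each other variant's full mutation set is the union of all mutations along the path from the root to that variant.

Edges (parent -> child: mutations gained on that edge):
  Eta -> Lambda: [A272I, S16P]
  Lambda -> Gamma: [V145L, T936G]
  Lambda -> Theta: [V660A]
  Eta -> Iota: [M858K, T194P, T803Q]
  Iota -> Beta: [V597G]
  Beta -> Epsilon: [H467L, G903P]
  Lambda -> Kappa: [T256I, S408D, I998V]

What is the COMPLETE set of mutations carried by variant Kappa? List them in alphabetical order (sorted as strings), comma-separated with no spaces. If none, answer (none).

Answer: A272I,I998V,S16P,S408D,T256I

Derivation:
At Eta: gained [] -> total []
At Lambda: gained ['A272I', 'S16P'] -> total ['A272I', 'S16P']
At Kappa: gained ['T256I', 'S408D', 'I998V'] -> total ['A272I', 'I998V', 'S16P', 'S408D', 'T256I']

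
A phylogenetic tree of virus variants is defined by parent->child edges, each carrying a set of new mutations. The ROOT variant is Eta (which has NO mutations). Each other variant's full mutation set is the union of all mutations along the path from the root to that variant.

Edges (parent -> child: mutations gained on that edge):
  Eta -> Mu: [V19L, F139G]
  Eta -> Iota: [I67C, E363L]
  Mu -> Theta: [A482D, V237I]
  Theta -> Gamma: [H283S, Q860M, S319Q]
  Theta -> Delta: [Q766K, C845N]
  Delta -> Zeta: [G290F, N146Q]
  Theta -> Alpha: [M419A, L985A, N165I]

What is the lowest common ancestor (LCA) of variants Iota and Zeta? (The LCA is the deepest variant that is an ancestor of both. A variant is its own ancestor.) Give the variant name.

Answer: Eta

Derivation:
Path from root to Iota: Eta -> Iota
  ancestors of Iota: {Eta, Iota}
Path from root to Zeta: Eta -> Mu -> Theta -> Delta -> Zeta
  ancestors of Zeta: {Eta, Mu, Theta, Delta, Zeta}
Common ancestors: {Eta}
Walk up from Zeta: Zeta (not in ancestors of Iota), Delta (not in ancestors of Iota), Theta (not in ancestors of Iota), Mu (not in ancestors of Iota), Eta (in ancestors of Iota)
Deepest common ancestor (LCA) = Eta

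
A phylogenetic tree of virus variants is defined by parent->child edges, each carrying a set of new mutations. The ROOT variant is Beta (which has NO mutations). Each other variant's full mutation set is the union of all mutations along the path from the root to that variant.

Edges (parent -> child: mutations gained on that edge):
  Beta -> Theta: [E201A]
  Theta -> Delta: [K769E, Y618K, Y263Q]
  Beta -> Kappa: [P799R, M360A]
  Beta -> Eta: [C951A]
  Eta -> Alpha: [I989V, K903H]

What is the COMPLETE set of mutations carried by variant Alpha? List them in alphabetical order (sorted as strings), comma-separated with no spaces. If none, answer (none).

Answer: C951A,I989V,K903H

Derivation:
At Beta: gained [] -> total []
At Eta: gained ['C951A'] -> total ['C951A']
At Alpha: gained ['I989V', 'K903H'] -> total ['C951A', 'I989V', 'K903H']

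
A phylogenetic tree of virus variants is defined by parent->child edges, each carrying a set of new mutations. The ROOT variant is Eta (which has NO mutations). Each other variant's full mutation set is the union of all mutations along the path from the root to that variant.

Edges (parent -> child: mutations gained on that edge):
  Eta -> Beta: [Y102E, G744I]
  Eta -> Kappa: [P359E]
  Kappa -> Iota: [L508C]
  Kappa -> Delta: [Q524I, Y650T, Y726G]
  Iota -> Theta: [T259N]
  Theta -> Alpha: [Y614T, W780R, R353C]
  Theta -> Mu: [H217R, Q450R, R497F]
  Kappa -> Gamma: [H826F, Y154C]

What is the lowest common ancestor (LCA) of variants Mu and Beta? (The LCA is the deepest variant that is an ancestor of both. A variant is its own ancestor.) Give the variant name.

Path from root to Mu: Eta -> Kappa -> Iota -> Theta -> Mu
  ancestors of Mu: {Eta, Kappa, Iota, Theta, Mu}
Path from root to Beta: Eta -> Beta
  ancestors of Beta: {Eta, Beta}
Common ancestors: {Eta}
Walk up from Beta: Beta (not in ancestors of Mu), Eta (in ancestors of Mu)
Deepest common ancestor (LCA) = Eta

Answer: Eta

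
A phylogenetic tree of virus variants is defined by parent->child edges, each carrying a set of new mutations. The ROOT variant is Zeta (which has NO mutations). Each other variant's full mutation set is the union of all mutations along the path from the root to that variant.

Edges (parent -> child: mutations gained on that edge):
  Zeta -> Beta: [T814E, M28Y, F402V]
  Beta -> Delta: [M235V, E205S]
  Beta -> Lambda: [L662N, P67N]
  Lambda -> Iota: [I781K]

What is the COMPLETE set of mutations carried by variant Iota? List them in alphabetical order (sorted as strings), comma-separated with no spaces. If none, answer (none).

At Zeta: gained [] -> total []
At Beta: gained ['T814E', 'M28Y', 'F402V'] -> total ['F402V', 'M28Y', 'T814E']
At Lambda: gained ['L662N', 'P67N'] -> total ['F402V', 'L662N', 'M28Y', 'P67N', 'T814E']
At Iota: gained ['I781K'] -> total ['F402V', 'I781K', 'L662N', 'M28Y', 'P67N', 'T814E']

Answer: F402V,I781K,L662N,M28Y,P67N,T814E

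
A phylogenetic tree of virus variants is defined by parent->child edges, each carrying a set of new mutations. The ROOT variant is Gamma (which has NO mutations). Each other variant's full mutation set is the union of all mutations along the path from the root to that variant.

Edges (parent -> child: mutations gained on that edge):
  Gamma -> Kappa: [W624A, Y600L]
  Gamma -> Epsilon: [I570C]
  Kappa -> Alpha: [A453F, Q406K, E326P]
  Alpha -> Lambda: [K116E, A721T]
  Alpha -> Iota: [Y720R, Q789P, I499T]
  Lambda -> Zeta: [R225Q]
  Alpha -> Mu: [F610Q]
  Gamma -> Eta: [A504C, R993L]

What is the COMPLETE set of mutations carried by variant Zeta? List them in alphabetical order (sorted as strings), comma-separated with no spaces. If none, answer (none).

At Gamma: gained [] -> total []
At Kappa: gained ['W624A', 'Y600L'] -> total ['W624A', 'Y600L']
At Alpha: gained ['A453F', 'Q406K', 'E326P'] -> total ['A453F', 'E326P', 'Q406K', 'W624A', 'Y600L']
At Lambda: gained ['K116E', 'A721T'] -> total ['A453F', 'A721T', 'E326P', 'K116E', 'Q406K', 'W624A', 'Y600L']
At Zeta: gained ['R225Q'] -> total ['A453F', 'A721T', 'E326P', 'K116E', 'Q406K', 'R225Q', 'W624A', 'Y600L']

Answer: A453F,A721T,E326P,K116E,Q406K,R225Q,W624A,Y600L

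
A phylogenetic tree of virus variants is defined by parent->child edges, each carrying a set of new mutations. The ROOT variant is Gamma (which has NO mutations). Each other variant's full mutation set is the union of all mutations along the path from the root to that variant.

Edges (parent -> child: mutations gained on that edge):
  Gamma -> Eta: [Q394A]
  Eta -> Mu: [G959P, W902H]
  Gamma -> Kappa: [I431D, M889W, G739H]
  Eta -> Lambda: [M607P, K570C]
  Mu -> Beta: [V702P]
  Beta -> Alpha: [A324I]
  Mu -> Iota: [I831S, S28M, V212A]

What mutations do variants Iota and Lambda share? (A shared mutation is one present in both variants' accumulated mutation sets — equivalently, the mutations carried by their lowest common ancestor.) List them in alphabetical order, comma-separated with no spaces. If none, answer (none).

Accumulating mutations along path to Iota:
  At Gamma: gained [] -> total []
  At Eta: gained ['Q394A'] -> total ['Q394A']
  At Mu: gained ['G959P', 'W902H'] -> total ['G959P', 'Q394A', 'W902H']
  At Iota: gained ['I831S', 'S28M', 'V212A'] -> total ['G959P', 'I831S', 'Q394A', 'S28M', 'V212A', 'W902H']
Mutations(Iota) = ['G959P', 'I831S', 'Q394A', 'S28M', 'V212A', 'W902H']
Accumulating mutations along path to Lambda:
  At Gamma: gained [] -> total []
  At Eta: gained ['Q394A'] -> total ['Q394A']
  At Lambda: gained ['M607P', 'K570C'] -> total ['K570C', 'M607P', 'Q394A']
Mutations(Lambda) = ['K570C', 'M607P', 'Q394A']
Intersection: ['G959P', 'I831S', 'Q394A', 'S28M', 'V212A', 'W902H'] ∩ ['K570C', 'M607P', 'Q394A'] = ['Q394A']

Answer: Q394A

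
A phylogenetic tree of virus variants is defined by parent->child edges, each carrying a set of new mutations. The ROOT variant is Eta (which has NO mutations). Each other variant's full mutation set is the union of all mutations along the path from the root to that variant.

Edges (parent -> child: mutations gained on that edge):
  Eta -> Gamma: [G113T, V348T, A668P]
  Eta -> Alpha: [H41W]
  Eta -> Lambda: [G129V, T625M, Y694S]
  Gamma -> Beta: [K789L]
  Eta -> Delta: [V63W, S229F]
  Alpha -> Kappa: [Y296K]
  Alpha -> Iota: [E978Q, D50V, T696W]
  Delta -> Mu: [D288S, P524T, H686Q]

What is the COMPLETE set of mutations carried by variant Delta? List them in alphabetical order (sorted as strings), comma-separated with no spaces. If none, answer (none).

At Eta: gained [] -> total []
At Delta: gained ['V63W', 'S229F'] -> total ['S229F', 'V63W']

Answer: S229F,V63W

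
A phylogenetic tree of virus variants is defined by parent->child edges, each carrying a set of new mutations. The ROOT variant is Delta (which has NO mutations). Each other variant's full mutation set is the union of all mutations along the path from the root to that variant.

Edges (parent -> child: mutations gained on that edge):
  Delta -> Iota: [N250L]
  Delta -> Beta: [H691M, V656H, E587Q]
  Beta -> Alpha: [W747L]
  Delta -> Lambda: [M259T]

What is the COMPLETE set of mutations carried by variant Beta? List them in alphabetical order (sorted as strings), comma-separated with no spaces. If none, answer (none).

At Delta: gained [] -> total []
At Beta: gained ['H691M', 'V656H', 'E587Q'] -> total ['E587Q', 'H691M', 'V656H']

Answer: E587Q,H691M,V656H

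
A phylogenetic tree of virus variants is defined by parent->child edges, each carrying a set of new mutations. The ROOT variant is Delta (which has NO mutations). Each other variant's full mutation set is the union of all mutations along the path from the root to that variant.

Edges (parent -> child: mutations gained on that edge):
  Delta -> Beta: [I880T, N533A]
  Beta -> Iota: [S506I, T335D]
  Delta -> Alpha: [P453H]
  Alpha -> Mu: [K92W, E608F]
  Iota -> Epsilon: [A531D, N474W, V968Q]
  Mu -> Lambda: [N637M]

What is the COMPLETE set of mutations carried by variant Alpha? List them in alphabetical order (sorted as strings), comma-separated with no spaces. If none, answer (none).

Answer: P453H

Derivation:
At Delta: gained [] -> total []
At Alpha: gained ['P453H'] -> total ['P453H']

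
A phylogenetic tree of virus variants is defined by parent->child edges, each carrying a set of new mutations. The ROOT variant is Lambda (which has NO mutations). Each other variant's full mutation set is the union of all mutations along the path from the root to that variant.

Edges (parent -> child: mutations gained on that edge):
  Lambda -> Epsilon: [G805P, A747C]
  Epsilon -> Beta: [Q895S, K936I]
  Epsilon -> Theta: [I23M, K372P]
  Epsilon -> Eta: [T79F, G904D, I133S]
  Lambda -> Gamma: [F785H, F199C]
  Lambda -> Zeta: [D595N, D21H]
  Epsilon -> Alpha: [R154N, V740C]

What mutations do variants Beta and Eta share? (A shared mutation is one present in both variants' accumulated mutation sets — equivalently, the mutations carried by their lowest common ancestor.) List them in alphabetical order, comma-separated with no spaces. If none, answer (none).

Accumulating mutations along path to Beta:
  At Lambda: gained [] -> total []
  At Epsilon: gained ['G805P', 'A747C'] -> total ['A747C', 'G805P']
  At Beta: gained ['Q895S', 'K936I'] -> total ['A747C', 'G805P', 'K936I', 'Q895S']
Mutations(Beta) = ['A747C', 'G805P', 'K936I', 'Q895S']
Accumulating mutations along path to Eta:
  At Lambda: gained [] -> total []
  At Epsilon: gained ['G805P', 'A747C'] -> total ['A747C', 'G805P']
  At Eta: gained ['T79F', 'G904D', 'I133S'] -> total ['A747C', 'G805P', 'G904D', 'I133S', 'T79F']
Mutations(Eta) = ['A747C', 'G805P', 'G904D', 'I133S', 'T79F']
Intersection: ['A747C', 'G805P', 'K936I', 'Q895S'] ∩ ['A747C', 'G805P', 'G904D', 'I133S', 'T79F'] = ['A747C', 'G805P']

Answer: A747C,G805P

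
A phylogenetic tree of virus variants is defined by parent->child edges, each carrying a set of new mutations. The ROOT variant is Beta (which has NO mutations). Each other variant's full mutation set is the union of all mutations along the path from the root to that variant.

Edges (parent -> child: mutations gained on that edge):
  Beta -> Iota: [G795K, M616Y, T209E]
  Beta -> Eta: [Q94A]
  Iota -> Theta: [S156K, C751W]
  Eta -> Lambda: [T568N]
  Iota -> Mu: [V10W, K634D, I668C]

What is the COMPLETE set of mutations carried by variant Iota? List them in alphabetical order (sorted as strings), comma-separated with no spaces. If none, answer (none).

Answer: G795K,M616Y,T209E

Derivation:
At Beta: gained [] -> total []
At Iota: gained ['G795K', 'M616Y', 'T209E'] -> total ['G795K', 'M616Y', 'T209E']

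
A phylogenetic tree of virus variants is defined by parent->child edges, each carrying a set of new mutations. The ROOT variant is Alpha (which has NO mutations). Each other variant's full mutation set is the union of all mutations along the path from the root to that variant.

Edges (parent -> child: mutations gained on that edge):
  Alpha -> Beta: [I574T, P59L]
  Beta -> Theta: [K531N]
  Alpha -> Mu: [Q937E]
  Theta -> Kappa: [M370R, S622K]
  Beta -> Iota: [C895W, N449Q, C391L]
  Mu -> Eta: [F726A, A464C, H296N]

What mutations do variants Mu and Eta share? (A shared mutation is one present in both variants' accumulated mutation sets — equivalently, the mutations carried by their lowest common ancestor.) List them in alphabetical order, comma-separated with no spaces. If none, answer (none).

Accumulating mutations along path to Mu:
  At Alpha: gained [] -> total []
  At Mu: gained ['Q937E'] -> total ['Q937E']
Mutations(Mu) = ['Q937E']
Accumulating mutations along path to Eta:
  At Alpha: gained [] -> total []
  At Mu: gained ['Q937E'] -> total ['Q937E']
  At Eta: gained ['F726A', 'A464C', 'H296N'] -> total ['A464C', 'F726A', 'H296N', 'Q937E']
Mutations(Eta) = ['A464C', 'F726A', 'H296N', 'Q937E']
Intersection: ['Q937E'] ∩ ['A464C', 'F726A', 'H296N', 'Q937E'] = ['Q937E']

Answer: Q937E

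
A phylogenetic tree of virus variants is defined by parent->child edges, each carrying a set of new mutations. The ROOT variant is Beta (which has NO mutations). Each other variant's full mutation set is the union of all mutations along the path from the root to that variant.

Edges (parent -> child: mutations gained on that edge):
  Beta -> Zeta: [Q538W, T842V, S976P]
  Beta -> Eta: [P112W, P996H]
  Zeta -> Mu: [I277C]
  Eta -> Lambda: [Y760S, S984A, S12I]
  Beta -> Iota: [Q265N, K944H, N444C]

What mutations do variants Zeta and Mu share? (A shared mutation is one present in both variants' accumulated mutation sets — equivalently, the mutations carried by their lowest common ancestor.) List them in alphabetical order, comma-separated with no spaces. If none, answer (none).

Accumulating mutations along path to Zeta:
  At Beta: gained [] -> total []
  At Zeta: gained ['Q538W', 'T842V', 'S976P'] -> total ['Q538W', 'S976P', 'T842V']
Mutations(Zeta) = ['Q538W', 'S976P', 'T842V']
Accumulating mutations along path to Mu:
  At Beta: gained [] -> total []
  At Zeta: gained ['Q538W', 'T842V', 'S976P'] -> total ['Q538W', 'S976P', 'T842V']
  At Mu: gained ['I277C'] -> total ['I277C', 'Q538W', 'S976P', 'T842V']
Mutations(Mu) = ['I277C', 'Q538W', 'S976P', 'T842V']
Intersection: ['Q538W', 'S976P', 'T842V'] ∩ ['I277C', 'Q538W', 'S976P', 'T842V'] = ['Q538W', 'S976P', 'T842V']

Answer: Q538W,S976P,T842V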